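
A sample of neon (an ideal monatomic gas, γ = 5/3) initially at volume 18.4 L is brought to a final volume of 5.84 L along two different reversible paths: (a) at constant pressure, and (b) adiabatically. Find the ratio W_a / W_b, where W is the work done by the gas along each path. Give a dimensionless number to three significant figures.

W_a / W_b ≈ 0.396

Path (a) isobaric: W = P₁(V₂ − V₁) → W_a/(P₁V₁) = -0.6826.
Path (b) adiabatic: W = P₁V₁(1 − (V₁/V₂)^(γ−1))/(γ−1) → W_b/(P₁V₁) = -1.724.
W_a / W_b = -0.6826 / -1.724 = 0.396.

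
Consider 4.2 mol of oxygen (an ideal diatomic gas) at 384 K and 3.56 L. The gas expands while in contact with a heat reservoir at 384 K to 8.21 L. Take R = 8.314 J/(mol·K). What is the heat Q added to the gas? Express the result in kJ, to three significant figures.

Q ≈ 11.2 kJ

Isothermal ⇒ ΔU = 0, so Q = W = nRT ln(V₂/V₁).
Q = (4.2)(8.314)(384) ln(8.21/3.56) = 13409 × 0.8356 = 11204 J.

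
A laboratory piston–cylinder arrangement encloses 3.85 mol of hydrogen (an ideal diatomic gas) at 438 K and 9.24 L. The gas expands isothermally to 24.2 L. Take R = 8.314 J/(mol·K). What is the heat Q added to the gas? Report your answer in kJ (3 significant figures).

Q ≈ 13.5 kJ

Isothermal ⇒ ΔU = 0, so Q = W = nRT ln(V₂/V₁).
Q = (3.85)(8.314)(438) ln(24.2/9.24) = 14020 × 0.9628 = 13499 J.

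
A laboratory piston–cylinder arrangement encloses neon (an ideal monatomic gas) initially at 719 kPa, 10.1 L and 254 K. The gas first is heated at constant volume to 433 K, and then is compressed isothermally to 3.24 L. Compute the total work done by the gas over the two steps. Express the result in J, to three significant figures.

Step 1 (isochoric): W = 0 (constant volume).
After step 1: P = 1226 kPa (V unchanged).
Step 2 (isothermal): W = P₁V₁ ln(V₂/V₁) = (12380) ln(3.24/10.1) = -14075 J.
W_total = 0 − 14075 = -14075 J.

W_total ≈ -14100 J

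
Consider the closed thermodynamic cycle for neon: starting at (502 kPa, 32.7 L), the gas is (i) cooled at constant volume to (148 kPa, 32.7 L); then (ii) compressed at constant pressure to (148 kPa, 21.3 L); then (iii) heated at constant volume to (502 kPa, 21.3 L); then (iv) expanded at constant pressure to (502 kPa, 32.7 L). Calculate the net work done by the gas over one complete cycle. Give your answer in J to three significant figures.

W_net ≈ 4040 J

Constant-volume legs do no work.
W(ii) = (148)(21.3 − 32.7) = -1687 J; W(iv) = (502)(32.7 − 21.3) = 5723 J.
W_net = -1687 + 5723 = 4036 J (the clockwise enclosed area).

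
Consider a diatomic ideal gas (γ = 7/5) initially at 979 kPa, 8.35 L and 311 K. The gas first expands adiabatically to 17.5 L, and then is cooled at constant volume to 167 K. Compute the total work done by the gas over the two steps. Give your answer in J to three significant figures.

W_total ≈ 5240 J

Step 1 (adiabatic): W = (P₁V₁ − P₂V₂)/(γ−1) = (8175 − 6080)/0.4 = 5236 J.
Step 2 (isochoric): W = 0 (constant volume).
W_total = 5236 + 0 = 5236 J.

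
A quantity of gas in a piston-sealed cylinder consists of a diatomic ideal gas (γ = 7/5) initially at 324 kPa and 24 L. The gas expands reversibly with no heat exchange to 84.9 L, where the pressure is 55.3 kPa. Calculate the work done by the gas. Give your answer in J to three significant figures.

W ≈ 7700 J

Adiabatic: W = (P₁V₁ − P₂V₂)/(γ − 1) with γ = 7/5.
P₁V₁ = 7776 J, P₂V₂ = 4695 J.
W = (7776 − 4695) / 0.4 = 7703 J.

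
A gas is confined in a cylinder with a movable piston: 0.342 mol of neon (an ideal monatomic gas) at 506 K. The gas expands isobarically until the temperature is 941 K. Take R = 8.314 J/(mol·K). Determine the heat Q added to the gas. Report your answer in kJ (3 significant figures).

Isobaric: W = nRΔT = (0.342)(8.314)(435) = 1237 J.
ΔU = nCᵥΔT with Cᵥ = 3R/2: ΔU = (0.342)(12.47)(435) = 1855 J.
Q = ΔU + W = 1855 + 1237 = 3092 J.

Q ≈ 3.09 kJ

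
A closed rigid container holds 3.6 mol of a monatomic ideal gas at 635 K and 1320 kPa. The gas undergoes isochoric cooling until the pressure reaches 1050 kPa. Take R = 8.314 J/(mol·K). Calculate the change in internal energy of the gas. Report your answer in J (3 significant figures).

Constant volume ⇒ W = 0, so Q = ΔU = nCᵥΔT with Cᵥ = 3R/2 = 12.47 J/(mol·K).
At constant V, T₂/T₁ = P₂/P₁ ⇒ ΔT = T₁(P₂/P₁ − 1) = 635·(1050/1320 − 1) = -129.9 K.
ΔU = (3.6)(12.47)(-129.9) = -5831 J.

ΔU ≈ -5830 J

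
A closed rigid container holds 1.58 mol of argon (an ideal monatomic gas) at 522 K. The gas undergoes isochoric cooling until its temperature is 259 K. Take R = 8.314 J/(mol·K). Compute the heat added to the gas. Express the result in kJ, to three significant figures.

Q ≈ -5.18 kJ

Constant volume ⇒ W = 0, so Q = ΔU = nCᵥΔT with Cᵥ = 3R/2 = 12.47 J/(mol·K).
ΔU = (1.58)(12.47)(259 − 522) = -5182 J.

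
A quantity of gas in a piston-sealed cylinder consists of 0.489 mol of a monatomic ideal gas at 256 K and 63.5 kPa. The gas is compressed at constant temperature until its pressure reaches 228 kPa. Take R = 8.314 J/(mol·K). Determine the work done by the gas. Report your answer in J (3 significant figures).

W ≈ -1330 J

Isothermal process: W = nRT ln(V₂/V₁) = nRT ln(P₁/P₂).
W = (0.489)(8.314)(256) × ln(63.5/228)
  = 1041 × ln(0.2785) = 1041 × -1.278
W_by_gas = -1330 J.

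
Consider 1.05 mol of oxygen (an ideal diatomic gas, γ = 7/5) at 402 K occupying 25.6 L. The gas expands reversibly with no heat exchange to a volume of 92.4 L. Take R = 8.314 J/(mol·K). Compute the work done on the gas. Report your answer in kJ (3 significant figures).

W ≈ -3.52 kJ

Adiabatic: TV^(γ−1) = const with γ = 7/5.
T₂ = T₁ (V₁/V₂)^(γ−1) = 402 × (25.6/92.4)^0.4 = 402 × 0.5984 = 240.6 K.
W_by = nCᵥ(T₁ − T₂) = (1.05)(20.79)(402 − 240.6) = 3523 J.
Work on gas = −W_by = -3523 J.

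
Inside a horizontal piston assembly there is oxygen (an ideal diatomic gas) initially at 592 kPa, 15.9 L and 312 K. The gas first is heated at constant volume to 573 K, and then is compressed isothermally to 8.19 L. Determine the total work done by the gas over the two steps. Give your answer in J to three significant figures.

W_total ≈ -11500 J

Step 1 (isochoric): W = 0 (constant volume).
After step 1: P = 1087 kPa (V unchanged).
Step 2 (isothermal): W = P₁V₁ ln(V₂/V₁) = (17287) ln(8.19/15.9) = -11468 J.
W_total = 0 − 11468 = -11468 J.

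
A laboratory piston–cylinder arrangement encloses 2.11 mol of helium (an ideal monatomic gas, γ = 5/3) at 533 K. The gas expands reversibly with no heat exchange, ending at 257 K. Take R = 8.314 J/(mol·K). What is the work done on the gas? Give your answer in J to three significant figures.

Adiabatic ⇒ Q = 0, so W_by = −ΔU = nCᵥ(T₁ − T₂).
Cᵥ = 3R/2 = 12.47 J/(mol·K).
W = (2.11)(12.47)(533 − 257) = 7263 J.
Work on gas = −W_by = -7263 J.

W ≈ -7260 J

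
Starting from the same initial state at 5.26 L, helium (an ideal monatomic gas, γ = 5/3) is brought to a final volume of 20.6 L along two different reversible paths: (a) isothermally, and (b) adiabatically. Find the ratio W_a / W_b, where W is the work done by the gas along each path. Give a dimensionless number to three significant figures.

W_a / W_b ≈ 1.52

Path (a) isothermal: W = P₁V₁ ln(V₂/V₁) → W_a/(P₁V₁) = 1.365.
Path (b) adiabatic: W = P₁V₁(1 − (V₁/V₂)^(γ−1))/(γ−1) → W_b/(P₁V₁) = 0.8963.
W_a / W_b = 1.365 / 0.8963 = 1.523.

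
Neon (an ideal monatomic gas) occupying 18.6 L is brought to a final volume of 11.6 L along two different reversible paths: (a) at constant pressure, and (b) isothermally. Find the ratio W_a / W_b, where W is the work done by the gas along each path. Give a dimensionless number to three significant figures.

Path (a) isobaric: W = P₁(V₂ − V₁) → W_a/(P₁V₁) = -0.3763.
Path (b) isothermal: W = P₁V₁ ln(V₂/V₁) → W_b/(P₁V₁) = -0.4722.
W_a / W_b = -0.3763 / -0.4722 = 0.7971.

W_a / W_b ≈ 0.797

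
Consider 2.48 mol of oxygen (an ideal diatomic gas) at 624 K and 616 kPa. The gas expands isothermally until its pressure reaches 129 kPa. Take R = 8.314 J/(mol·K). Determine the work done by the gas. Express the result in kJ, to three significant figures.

Isothermal process: W = nRT ln(V₂/V₁) = nRT ln(P₁/P₂).
W = (2.48)(8.314)(624) × ln(616/129)
  = 12866 × ln(4.775) = 12866 × 1.563
W_by_gas = 20115 J.

W ≈ 20.1 kJ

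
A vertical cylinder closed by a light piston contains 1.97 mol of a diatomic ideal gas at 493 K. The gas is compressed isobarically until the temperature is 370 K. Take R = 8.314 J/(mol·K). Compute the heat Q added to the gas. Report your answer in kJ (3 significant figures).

Isobaric: W = nRΔT = (1.97)(8.314)(-123) = -2015 J.
ΔU = nCᵥΔT with Cᵥ = 5R/2: ΔU = (1.97)(20.79)(-123) = -5036 J.
Q = ΔU + W = -5036 − 2015 = -7051 J.

Q ≈ -7.05 kJ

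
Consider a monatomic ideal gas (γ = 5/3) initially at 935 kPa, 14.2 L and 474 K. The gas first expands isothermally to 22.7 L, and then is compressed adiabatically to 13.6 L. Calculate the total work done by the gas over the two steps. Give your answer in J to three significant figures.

Step 1 (isothermal): W = P₁V₁ ln(V₂/V₁) = (13277) ln(22.7/14.2) = 6229 J.
After step 1: P = 584.9 kPa, V = 22.7 L, T = 474 K.
Step 2 (adiabatic): W = (P₁V₁ − P₂V₂)/(γ−1) = (13277 − 18682)/0.667 = -8108 J.
W_total = 6229 − 8108 = -1879 J.

W_total ≈ -1880 J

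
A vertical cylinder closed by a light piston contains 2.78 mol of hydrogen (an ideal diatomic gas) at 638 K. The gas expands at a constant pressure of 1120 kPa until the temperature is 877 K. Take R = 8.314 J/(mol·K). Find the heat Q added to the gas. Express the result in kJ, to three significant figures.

Isobaric: W = nRΔT = (2.78)(8.314)(239) = 5524 J.
ΔU = nCᵥΔT with Cᵥ = 5R/2: ΔU = (2.78)(20.79)(239) = 13810 J.
Q = ΔU + W = 13810 + 5524 = 19334 J.

Q ≈ 19.3 kJ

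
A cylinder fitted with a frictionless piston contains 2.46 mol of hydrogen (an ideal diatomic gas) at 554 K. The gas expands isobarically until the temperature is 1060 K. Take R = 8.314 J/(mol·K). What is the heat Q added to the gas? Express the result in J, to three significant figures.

Q ≈ 36200 J

Isobaric: W = nRΔT = (2.46)(8.314)(506) = 10349 J.
ΔU = nCᵥΔT with Cᵥ = 5R/2: ΔU = (2.46)(20.79)(506) = 25872 J.
Q = ΔU + W = 25872 + 10349 = 36221 J.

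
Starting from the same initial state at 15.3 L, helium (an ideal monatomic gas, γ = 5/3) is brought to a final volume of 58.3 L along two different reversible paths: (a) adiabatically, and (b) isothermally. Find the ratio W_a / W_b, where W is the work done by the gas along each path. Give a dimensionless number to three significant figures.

Path (a) adiabatic: W = P₁V₁(1 − (V₁/V₂)^(γ−1))/(γ−1) → W_a/(P₁V₁) = 0.8851.
Path (b) isothermal: W = P₁V₁ ln(V₂/V₁) → W_b/(P₁V₁) = 1.338.
W_a / W_b = 0.8851 / 1.338 = 0.6617.

W_a / W_b ≈ 0.662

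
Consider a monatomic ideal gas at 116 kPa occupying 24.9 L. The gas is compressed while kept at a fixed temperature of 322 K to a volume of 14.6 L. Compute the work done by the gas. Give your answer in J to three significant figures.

Isothermal: W = nRT ln(V₂/V₁) = P₁V₁ ln(V₂/V₁).
P₁V₁ = (116 kPa)(24.9 L) = 2888 J.
W = 2888 × ln(14.6/24.9) = 2888 × -0.5338
W_by_gas = -1542 J.

W ≈ -1540 J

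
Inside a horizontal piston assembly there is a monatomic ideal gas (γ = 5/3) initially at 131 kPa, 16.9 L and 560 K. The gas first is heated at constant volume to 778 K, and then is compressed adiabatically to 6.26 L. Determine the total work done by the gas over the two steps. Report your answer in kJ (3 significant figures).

Step 1 (isochoric): W = 0 (constant volume).
After step 1: P = 182 kPa (V unchanged).
Step 2 (adiabatic): W = (P₁V₁ − P₂V₂)/(γ−1) = (3076 − 5963)/0.667 = -4331 J.
W_total = 0 − 4331 = -4331 J.

W_total ≈ -4.33 kJ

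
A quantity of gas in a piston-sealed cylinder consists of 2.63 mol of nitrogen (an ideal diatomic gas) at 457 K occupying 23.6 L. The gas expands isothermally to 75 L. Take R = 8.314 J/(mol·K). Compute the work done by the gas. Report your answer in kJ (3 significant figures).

W ≈ 11.6 kJ

Isothermal: W = nRT ln(V₂/V₁).
W = (2.63)(8.314)(457) × ln(75/23.6)
  = 9993 × 1.156
W_by_gas = 11554 J.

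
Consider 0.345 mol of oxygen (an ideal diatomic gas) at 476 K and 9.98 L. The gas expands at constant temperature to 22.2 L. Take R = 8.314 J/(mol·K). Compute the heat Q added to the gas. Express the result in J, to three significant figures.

Q ≈ 1090 J

Isothermal ⇒ ΔU = 0, so Q = W = nRT ln(V₂/V₁).
Q = (0.345)(8.314)(476) ln(22.2/9.98) = 1365 × 0.7995 = 1092 J.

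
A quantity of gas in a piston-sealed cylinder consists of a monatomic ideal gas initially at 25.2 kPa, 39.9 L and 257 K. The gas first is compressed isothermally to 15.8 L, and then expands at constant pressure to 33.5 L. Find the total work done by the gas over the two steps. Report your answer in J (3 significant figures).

W_total ≈ 195 J

Step 1 (isothermal): W = P₁V₁ ln(V₂/V₁) = (1005) ln(15.8/39.9) = -931.4 J.
After step 1: P = 63.64 kPa, V = 15.8 L, T = 257 K.
Step 2 (isobaric): W = PΔV = (63.64 kPa)(33.5 − 15.8 L) = 1126 J.
W_total = -931.4 + 1126 = 194.9 J.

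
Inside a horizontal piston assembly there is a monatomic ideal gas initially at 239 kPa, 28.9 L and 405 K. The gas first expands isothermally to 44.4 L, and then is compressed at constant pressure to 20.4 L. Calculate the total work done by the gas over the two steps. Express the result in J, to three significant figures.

Step 1 (isothermal): W = P₁V₁ ln(V₂/V₁) = (6907) ln(44.4/28.9) = 2966 J.
After step 1: P = 155.6 kPa, V = 44.4 L, T = 405 K.
Step 2 (isobaric): W = PΔV = (155.6 kPa)(20.4 − 44.4 L) = -3734 J.
W_total = 2966 − 3734 = -767.7 J.

W_total ≈ -768 J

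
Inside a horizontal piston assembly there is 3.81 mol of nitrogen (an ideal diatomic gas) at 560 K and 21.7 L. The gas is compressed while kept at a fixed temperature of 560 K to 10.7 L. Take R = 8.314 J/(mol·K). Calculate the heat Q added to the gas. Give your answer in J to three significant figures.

Q ≈ -12500 J

Isothermal ⇒ ΔU = 0, so Q = W = nRT ln(V₂/V₁).
Q = (3.81)(8.314)(560) ln(10.7/21.7) = 17739 × -0.7071 = -12543 J.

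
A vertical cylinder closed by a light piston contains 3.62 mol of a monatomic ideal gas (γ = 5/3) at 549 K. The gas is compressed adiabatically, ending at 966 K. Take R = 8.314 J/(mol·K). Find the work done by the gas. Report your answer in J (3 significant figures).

Adiabatic ⇒ Q = 0, so W_by = −ΔU = nCᵥ(T₁ − T₂).
Cᵥ = 3R/2 = 12.47 J/(mol·K).
W = (3.62)(12.47)(549 − 966) = -18825 J.

W ≈ -18800 J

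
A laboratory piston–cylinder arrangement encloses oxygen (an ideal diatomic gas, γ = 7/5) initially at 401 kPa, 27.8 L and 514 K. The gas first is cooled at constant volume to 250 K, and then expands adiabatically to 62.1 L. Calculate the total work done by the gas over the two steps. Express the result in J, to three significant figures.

Step 1 (isochoric): W = 0 (constant volume).
After step 1: P = 195 kPa (V unchanged).
Step 2 (adiabatic): W = (P₁V₁ − P₂V₂)/(γ−1) = (5422 − 3931)/0.4 = 3727 J.
W_total = 0 + 3727 = 3727 J.

W_total ≈ 3730 J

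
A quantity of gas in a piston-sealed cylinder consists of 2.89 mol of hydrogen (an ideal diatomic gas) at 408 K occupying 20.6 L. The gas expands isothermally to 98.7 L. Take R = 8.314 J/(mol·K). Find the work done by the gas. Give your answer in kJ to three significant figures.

Isothermal: W = nRT ln(V₂/V₁).
W = (2.89)(8.314)(408) × ln(98.7/20.6)
  = 9803 × 1.567
W_by_gas = 15360 J.

W ≈ 15.4 kJ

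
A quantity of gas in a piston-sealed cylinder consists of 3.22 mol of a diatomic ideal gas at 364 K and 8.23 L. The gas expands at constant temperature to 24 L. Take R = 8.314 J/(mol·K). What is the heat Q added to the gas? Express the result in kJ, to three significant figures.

Isothermal ⇒ ΔU = 0, so Q = W = nRT ln(V₂/V₁).
Q = (3.22)(8.314)(364) ln(24/8.23) = 9745 × 1.07 = 10429 J.

Q ≈ 10.4 kJ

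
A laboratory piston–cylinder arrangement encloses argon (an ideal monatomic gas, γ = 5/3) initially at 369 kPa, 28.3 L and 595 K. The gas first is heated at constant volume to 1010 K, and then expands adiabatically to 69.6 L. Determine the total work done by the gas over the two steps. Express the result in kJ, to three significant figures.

Step 1 (isochoric): W = 0 (constant volume).
After step 1: P = 626.4 kPa (V unchanged).
Step 2 (adiabatic): W = (P₁V₁ − P₂V₂)/(γ−1) = (17726 − 9729)/0.667 = 11996 J.
W_total = 0 + 11996 = 11996 J.

W_total ≈ 12.0 kJ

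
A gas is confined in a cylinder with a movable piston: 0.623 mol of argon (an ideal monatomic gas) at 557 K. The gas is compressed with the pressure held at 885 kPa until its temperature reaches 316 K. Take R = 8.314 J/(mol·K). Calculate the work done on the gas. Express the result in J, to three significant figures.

Isobaric: W = P ΔV = nR ΔT.
W = (0.623)(8.314)(316 − 557) = -1248 J.
Work on gas = −W_by = 1248 J.

W ≈ 1250 J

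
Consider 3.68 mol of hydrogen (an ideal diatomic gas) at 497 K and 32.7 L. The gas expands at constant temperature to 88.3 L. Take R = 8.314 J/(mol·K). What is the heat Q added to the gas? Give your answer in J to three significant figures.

Q ≈ 15100 J

Isothermal ⇒ ΔU = 0, so Q = W = nRT ln(V₂/V₁).
Q = (3.68)(8.314)(497) ln(88.3/32.7) = 15206 × 0.9934 = 15105 J.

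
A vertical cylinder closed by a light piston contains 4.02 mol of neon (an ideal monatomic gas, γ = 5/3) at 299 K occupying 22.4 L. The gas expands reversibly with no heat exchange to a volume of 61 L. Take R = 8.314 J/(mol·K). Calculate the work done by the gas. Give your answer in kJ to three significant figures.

Adiabatic: TV^(γ−1) = const with γ = 5/3.
T₂ = T₁ (V₁/V₂)^(γ−1) = 299 × (22.4/61)^0.667 = 299 × 0.5128 = 153.3 K.
W_by = nCᵥ(T₁ − T₂) = (4.02)(12.47)(299 − 153.3) = 7303 J.

W ≈ 7.30 kJ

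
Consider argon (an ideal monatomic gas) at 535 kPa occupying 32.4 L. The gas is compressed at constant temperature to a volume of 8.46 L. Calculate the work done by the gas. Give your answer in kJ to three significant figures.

Isothermal: W = nRT ln(V₂/V₁) = P₁V₁ ln(V₂/V₁).
P₁V₁ = (535 kPa)(32.4 L) = 17334 J.
W = 17334 × ln(8.46/32.4) = 17334 × -1.343
W_by_gas = -23276 J.

W ≈ -23.3 kJ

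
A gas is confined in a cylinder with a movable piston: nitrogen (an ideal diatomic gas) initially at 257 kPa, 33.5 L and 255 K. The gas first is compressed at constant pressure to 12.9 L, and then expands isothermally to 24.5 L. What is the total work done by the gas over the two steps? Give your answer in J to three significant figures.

W_total ≈ -3170 J

Step 1 (isobaric): W = PΔV = (257 kPa)(12.9 − 33.5 L) = -5294 J.
After step 1: P = 257 kPa, V = 12.9 L, T = 98.19 K.
Step 2 (isothermal): W = P₁V₁ ln(V₂/V₁) = (3315) ln(24.5/12.9) = 2127 J.
W_total = -5294 + 2127 = -3168 J.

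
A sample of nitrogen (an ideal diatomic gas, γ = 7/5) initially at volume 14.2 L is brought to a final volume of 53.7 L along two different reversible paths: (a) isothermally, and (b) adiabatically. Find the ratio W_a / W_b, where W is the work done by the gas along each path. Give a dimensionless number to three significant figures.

Path (a) isothermal: W = P₁V₁ ln(V₂/V₁) → W_a/(P₁V₁) = 1.33.
Path (b) adiabatic: W = P₁V₁(1 − (V₁/V₂)^(γ−1))/(γ−1) → W_b/(P₁V₁) = 1.032.
W_a / W_b = 1.33 / 1.032 = 1.29.

W_a / W_b ≈ 1.29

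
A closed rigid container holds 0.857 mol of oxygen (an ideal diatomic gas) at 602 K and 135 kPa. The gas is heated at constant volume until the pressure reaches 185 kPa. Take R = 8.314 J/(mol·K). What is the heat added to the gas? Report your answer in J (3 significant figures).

Q ≈ 3970 J

Constant volume ⇒ W = 0, so Q = ΔU = nCᵥΔT with Cᵥ = 5R/2 = 20.79 J/(mol·K).
At constant V, T₂/T₁ = P₂/P₁ ⇒ ΔT = T₁(P₂/P₁ − 1) = 602·(185/135 − 1) = 223 K.
ΔU = (0.857)(20.79)(223) = 3972 J.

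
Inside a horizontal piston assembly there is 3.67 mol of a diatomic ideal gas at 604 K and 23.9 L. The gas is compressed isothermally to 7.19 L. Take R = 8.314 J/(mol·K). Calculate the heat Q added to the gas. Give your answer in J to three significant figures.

Q ≈ -22100 J

Isothermal ⇒ ΔU = 0, so Q = W = nRT ln(V₂/V₁).
Q = (3.67)(8.314)(604) ln(7.19/23.9) = 18429 × -1.201 = -22137 J.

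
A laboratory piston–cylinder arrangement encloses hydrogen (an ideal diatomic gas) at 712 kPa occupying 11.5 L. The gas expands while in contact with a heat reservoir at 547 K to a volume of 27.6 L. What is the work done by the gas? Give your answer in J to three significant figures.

Isothermal: W = nRT ln(V₂/V₁) = P₁V₁ ln(V₂/V₁).
P₁V₁ = (712 kPa)(11.5 L) = 8188 J.
W = 8188 × ln(27.6/11.5) = 8188 × 0.8755
W_by_gas = 7168 J.

W ≈ 7170 J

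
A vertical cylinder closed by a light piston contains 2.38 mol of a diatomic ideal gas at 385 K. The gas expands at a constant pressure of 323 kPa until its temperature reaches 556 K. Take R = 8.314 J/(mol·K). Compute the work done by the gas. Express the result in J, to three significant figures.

W ≈ 3380 J

Isobaric: W = P ΔV = nR ΔT.
W = (2.38)(8.314)(556 − 385) = 3384 J.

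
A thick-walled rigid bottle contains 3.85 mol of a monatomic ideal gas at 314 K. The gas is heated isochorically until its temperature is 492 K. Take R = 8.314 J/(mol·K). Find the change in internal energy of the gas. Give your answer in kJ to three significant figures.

Constant volume ⇒ W = 0, so Q = ΔU = nCᵥΔT with Cᵥ = 3R/2 = 12.47 J/(mol·K).
ΔU = (3.85)(12.47)(492 − 314) = 8546 J.

ΔU ≈ 8.55 kJ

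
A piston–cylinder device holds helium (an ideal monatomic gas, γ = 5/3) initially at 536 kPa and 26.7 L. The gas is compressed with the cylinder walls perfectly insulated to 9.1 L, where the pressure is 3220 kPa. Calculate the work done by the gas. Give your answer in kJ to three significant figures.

W ≈ -22.5 kJ

Adiabatic: W = (P₁V₁ − P₂V₂)/(γ − 1) with γ = 5/3.
P₁V₁ = 14311 J, P₂V₂ = 29302 J.
W = (14311 − 29302) / 0.6667 = -22486 J.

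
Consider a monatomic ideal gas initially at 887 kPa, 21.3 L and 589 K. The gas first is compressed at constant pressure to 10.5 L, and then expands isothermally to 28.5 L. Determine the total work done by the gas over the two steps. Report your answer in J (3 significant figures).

W_total ≈ -280 J

Step 1 (isobaric): W = PΔV = (887 kPa)(10.5 − 21.3 L) = -9580 J.
After step 1: P = 887 kPa, V = 10.5 L, T = 290.4 K.
Step 2 (isothermal): W = P₁V₁ ln(V₂/V₁) = (9314) ln(28.5/10.5) = 9300 J.
W_total = -9580 + 9300 = -279.8 J.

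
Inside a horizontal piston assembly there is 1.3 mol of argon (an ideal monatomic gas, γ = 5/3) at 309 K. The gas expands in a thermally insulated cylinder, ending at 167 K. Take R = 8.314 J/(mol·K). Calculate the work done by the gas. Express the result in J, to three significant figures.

Adiabatic ⇒ Q = 0, so W_by = −ΔU = nCᵥ(T₁ − T₂).
Cᵥ = 3R/2 = 12.47 J/(mol·K).
W = (1.3)(12.47)(309 − 167) = 2302 J.

W ≈ 2300 J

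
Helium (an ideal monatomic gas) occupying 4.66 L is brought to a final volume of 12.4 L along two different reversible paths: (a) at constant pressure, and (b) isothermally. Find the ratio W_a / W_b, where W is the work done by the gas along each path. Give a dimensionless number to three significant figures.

W_a / W_b ≈ 1.70

Path (a) isobaric: W = P₁(V₂ − V₁) → W_a/(P₁V₁) = 1.661.
Path (b) isothermal: W = P₁V₁ ln(V₂/V₁) → W_b/(P₁V₁) = 0.9787.
W_a / W_b = 1.661 / 0.9787 = 1.697.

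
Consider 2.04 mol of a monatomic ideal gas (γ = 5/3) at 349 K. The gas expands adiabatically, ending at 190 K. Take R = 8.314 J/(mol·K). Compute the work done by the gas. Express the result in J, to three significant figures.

W ≈ 4050 J

Adiabatic ⇒ Q = 0, so W_by = −ΔU = nCᵥ(T₁ − T₂).
Cᵥ = 3R/2 = 12.47 J/(mol·K).
W = (2.04)(12.47)(349 − 190) = 4045 J.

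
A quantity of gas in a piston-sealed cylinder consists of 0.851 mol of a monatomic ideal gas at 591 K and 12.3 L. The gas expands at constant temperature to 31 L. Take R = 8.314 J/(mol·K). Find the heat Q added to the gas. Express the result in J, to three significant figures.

Q ≈ 3870 J

Isothermal ⇒ ΔU = 0, so Q = W = nRT ln(V₂/V₁).
Q = (0.851)(8.314)(591) ln(31/12.3) = 4181 × 0.9244 = 3865 J.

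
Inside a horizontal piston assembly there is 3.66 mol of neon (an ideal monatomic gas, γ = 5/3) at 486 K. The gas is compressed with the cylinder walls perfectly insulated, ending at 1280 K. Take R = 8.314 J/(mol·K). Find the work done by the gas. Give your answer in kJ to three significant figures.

W ≈ -36.2 kJ

Adiabatic ⇒ Q = 0, so W_by = −ΔU = nCᵥ(T₁ − T₂).
Cᵥ = 3R/2 = 12.47 J/(mol·K).
W = (3.66)(12.47)(486 − 1280) = -36241 J.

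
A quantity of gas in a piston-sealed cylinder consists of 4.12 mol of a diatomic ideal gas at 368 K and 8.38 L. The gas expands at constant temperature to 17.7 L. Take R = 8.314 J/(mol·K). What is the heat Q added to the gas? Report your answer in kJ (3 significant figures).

Isothermal ⇒ ΔU = 0, so Q = W = nRT ln(V₂/V₁).
Q = (4.12)(8.314)(368) ln(17.7/8.38) = 12605 × 0.7477 = 9425 J.

Q ≈ 9.43 kJ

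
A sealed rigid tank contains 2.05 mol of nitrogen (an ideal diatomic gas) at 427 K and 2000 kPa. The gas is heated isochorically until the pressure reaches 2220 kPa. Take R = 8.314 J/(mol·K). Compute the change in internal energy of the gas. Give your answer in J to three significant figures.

Constant volume ⇒ W = 0, so Q = ΔU = nCᵥΔT with Cᵥ = 5R/2 = 20.79 J/(mol·K).
At constant V, T₂/T₁ = P₂/P₁ ⇒ ΔT = T₁(P₂/P₁ − 1) = 427·(2220/2000 − 1) = 46.97 K.
ΔU = (2.05)(20.79)(46.97) = 2001 J.

ΔU ≈ 2000 J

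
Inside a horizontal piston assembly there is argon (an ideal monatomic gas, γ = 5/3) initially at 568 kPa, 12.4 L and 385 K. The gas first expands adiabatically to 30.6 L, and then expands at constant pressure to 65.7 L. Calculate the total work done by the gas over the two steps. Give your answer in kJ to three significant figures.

Step 1 (adiabatic): W = (P₁V₁ − P₂V₂)/(γ−1) = (7043 − 3857)/0.667 = 4779 J.
After step 1: P = 126 kPa, V = 30.6 L, T = 210.8 K.
Step 2 (isobaric): W = PΔV = (126 kPa)(65.7 − 30.6 L) = 4424 J.
W_total = 4779 + 4424 = 9204 J.

W_total ≈ 9.20 kJ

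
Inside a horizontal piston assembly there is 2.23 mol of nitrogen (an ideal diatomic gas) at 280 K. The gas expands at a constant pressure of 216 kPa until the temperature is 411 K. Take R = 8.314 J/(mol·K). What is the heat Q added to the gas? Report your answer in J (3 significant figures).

Q ≈ 8500 J

Isobaric: W = nRΔT = (2.23)(8.314)(131) = 2429 J.
ΔU = nCᵥΔT with Cᵥ = 5R/2: ΔU = (2.23)(20.79)(131) = 6072 J.
Q = ΔU + W = 6072 + 2429 = 8501 J.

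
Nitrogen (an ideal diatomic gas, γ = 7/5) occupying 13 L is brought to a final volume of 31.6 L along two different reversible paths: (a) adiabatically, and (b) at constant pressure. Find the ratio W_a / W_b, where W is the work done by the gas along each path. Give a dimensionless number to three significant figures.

W_a / W_b ≈ 0.522

Path (a) adiabatic: W = P₁V₁(1 − (V₁/V₂)^(γ−1))/(γ−1) → W_a/(P₁V₁) = 0.7476.
Path (b) isobaric: W = P₁(V₂ − V₁) → W_b/(P₁V₁) = 1.431.
W_a / W_b = 0.7476 / 1.431 = 0.5225.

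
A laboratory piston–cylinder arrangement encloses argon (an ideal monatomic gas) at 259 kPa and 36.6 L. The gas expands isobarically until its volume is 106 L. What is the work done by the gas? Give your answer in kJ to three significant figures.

W ≈ 18.0 kJ

Isobaric: W = P ΔV.
W = (259 kPa)(106 − 36.6 L) = (259)(69.4) = 17975 J.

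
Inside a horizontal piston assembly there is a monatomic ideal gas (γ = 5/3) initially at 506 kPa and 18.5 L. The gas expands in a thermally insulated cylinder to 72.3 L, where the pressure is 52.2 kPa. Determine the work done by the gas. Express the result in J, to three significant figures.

W ≈ 8380 J

Adiabatic: W = (P₁V₁ − P₂V₂)/(γ − 1) with γ = 5/3.
P₁V₁ = 9361 J, P₂V₂ = 3774 J.
W = (9361 − 3774) / 0.6667 = 8380 J.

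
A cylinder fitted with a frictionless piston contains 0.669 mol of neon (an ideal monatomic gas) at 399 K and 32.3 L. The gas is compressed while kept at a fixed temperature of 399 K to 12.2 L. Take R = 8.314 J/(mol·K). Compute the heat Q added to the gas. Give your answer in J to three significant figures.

Q ≈ -2160 J

Isothermal ⇒ ΔU = 0, so Q = W = nRT ln(V₂/V₁).
Q = (0.669)(8.314)(399) ln(12.2/32.3) = 2219 × -0.9736 = -2161 J.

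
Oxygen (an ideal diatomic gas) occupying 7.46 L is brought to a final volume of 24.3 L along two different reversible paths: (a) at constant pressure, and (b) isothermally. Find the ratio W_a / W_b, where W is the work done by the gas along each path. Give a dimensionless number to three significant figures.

W_a / W_b ≈ 1.91

Path (a) isobaric: W = P₁(V₂ − V₁) → W_a/(P₁V₁) = 2.257.
Path (b) isothermal: W = P₁V₁ ln(V₂/V₁) → W_b/(P₁V₁) = 1.181.
W_a / W_b = 2.257 / 1.181 = 1.912.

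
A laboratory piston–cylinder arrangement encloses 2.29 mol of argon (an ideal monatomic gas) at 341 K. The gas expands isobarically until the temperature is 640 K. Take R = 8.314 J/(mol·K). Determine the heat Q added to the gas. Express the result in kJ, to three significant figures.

Q ≈ 14.2 kJ

Isobaric: W = nRΔT = (2.29)(8.314)(299) = 5693 J.
ΔU = nCᵥΔT with Cᵥ = 3R/2: ΔU = (2.29)(12.47)(299) = 8539 J.
Q = ΔU + W = 8539 + 5693 = 14232 J.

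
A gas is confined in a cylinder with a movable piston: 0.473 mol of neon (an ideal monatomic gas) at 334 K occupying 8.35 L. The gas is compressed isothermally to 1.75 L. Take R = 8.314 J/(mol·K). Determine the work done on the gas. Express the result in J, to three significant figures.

W ≈ 2050 J

Isothermal: W = nRT ln(V₂/V₁).
W = (0.473)(8.314)(334) × ln(1.75/8.35)
  = 1313 × -1.563
W_by_gas = -2052 J; work on gas = −W_by = 2052 J.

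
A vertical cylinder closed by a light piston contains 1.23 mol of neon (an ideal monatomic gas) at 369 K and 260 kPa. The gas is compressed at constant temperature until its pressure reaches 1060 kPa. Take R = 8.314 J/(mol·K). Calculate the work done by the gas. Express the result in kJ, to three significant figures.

Isothermal process: W = nRT ln(V₂/V₁) = nRT ln(P₁/P₂).
W = (1.23)(8.314)(369) × ln(260/1060)
  = 3773 × ln(0.2453) = 3773 × -1.405
W_by_gas = -5303 J.

W ≈ -5.30 kJ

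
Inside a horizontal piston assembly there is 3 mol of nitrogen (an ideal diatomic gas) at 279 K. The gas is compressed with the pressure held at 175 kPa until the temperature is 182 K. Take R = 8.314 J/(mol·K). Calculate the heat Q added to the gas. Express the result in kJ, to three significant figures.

Q ≈ -8.47 kJ

Isobaric: W = nRΔT = (3)(8.314)(-97) = -2419 J.
ΔU = nCᵥΔT with Cᵥ = 5R/2: ΔU = (3)(20.79)(-97) = -6048 J.
Q = ΔU + W = -6048 − 2419 = -8468 J.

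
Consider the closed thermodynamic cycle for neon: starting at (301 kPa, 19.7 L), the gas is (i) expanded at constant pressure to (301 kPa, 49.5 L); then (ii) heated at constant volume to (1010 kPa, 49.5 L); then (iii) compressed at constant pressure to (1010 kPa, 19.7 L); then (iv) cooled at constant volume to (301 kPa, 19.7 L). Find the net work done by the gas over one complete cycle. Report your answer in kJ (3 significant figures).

W_net ≈ -21.1 kJ

Constant-volume legs do no work.
W(i) = (301)(49.5 − 19.7) = 8970 J; W(iii) = (1010)(19.7 − 49.5) = -30098 J.
W_net = 8970 − 30098 = -21128 J (the counter-clockwise enclosed area).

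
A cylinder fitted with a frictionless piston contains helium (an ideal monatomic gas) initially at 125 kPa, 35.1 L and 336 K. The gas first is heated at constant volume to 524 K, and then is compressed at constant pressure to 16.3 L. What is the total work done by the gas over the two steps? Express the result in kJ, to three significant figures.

Step 1 (isochoric): W = 0 (constant volume).
After step 1: P = 194.9 kPa (V unchanged).
Step 2 (isobaric): W = PΔV = (194.9 kPa)(16.3 − 35.1 L) = -3665 J.
W_total = 0 − 3665 = -3665 J.

W_total ≈ -3.66 kJ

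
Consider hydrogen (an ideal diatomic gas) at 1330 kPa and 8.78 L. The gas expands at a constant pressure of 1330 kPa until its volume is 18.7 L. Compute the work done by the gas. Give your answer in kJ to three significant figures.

Isobaric: W = P ΔV.
W = (1330 kPa)(18.7 − 8.78 L) = (1330)(9.92) = 13194 J.

W ≈ 13.2 kJ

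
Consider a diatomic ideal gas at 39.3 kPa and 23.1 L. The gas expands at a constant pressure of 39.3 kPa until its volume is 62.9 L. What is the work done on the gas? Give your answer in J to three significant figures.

Isobaric: W = P ΔV.
W = (39.3 kPa)(62.9 − 23.1 L) = (39.3)(39.8) = 1564 J.
Work on gas = −W_by = -1564 J.

W ≈ -1560 J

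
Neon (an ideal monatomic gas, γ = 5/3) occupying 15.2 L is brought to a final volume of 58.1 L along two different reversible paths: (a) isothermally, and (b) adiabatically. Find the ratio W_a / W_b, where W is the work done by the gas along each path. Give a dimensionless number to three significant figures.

Path (a) isothermal: W = P₁V₁ ln(V₂/V₁) → W_a/(P₁V₁) = 1.341.
Path (b) adiabatic: W = P₁V₁(1 − (V₁/V₂)^(γ−1))/(γ−1) → W_b/(P₁V₁) = 0.8864.
W_a / W_b = 1.341 / 0.8864 = 1.513.

W_a / W_b ≈ 1.51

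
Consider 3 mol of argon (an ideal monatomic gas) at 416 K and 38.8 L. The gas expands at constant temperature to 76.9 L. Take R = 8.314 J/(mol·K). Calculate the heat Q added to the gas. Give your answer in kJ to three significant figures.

Isothermal ⇒ ΔU = 0, so Q = W = nRT ln(V₂/V₁).
Q = (3)(8.314)(416) ln(76.9/38.8) = 10376 × 0.6841 = 7098 J.

Q ≈ 7.10 kJ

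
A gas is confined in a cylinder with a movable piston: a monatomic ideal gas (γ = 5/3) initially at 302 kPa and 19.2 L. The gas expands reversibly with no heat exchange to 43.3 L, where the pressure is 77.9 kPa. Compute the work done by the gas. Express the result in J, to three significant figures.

Adiabatic: W = (P₁V₁ − P₂V₂)/(γ − 1) with γ = 5/3.
P₁V₁ = 5798 J, P₂V₂ = 3373 J.
W = (5798 − 3373) / 0.6667 = 3638 J.

W ≈ 3640 J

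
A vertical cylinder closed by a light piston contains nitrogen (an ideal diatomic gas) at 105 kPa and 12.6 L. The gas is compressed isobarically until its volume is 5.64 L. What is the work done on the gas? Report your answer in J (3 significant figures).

W ≈ 731 J

Isobaric: W = P ΔV.
W = (105 kPa)(5.64 − 12.6 L) = (105)(-6.96) = -730.8 J.
Work on gas = −W_by = 730.8 J.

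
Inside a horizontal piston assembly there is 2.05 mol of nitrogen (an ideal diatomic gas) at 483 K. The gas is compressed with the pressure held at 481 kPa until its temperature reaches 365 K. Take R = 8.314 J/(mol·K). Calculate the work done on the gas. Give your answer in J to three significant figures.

W ≈ 2010 J

Isobaric: W = P ΔV = nR ΔT.
W = (2.05)(8.314)(365 − 483) = -2011 J.
Work on gas = −W_by = 2011 J.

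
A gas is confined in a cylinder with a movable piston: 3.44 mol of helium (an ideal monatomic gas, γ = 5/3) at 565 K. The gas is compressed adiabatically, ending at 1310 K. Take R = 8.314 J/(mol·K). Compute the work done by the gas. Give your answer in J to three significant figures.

W ≈ -32000 J

Adiabatic ⇒ Q = 0, so W_by = −ΔU = nCᵥ(T₁ − T₂).
Cᵥ = 3R/2 = 12.47 J/(mol·K).
W = (3.44)(12.47)(565 − 1310) = -31961 J.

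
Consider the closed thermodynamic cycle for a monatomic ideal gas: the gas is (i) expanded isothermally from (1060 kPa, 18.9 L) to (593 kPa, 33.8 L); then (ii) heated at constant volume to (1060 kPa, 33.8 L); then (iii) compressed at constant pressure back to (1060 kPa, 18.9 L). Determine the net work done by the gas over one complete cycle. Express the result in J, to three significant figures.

W_net ≈ -4150 J

Leg (i): W = PᵢVᵢ ln(V_f/Vᵢ) = (20034) ln(33.8/18.9) = 11646 J.
Leg (ii): W = 0.
Leg (iii): W = PΔV = (1060)(18.9 − 33.8) = -15794 J.
W_net = 11646 − 15794 = -4148 J.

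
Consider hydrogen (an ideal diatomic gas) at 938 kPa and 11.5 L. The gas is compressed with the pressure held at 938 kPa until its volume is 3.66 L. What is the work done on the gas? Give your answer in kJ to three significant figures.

W ≈ 7.35 kJ

Isobaric: W = P ΔV.
W = (938 kPa)(3.66 − 11.5 L) = (938)(-7.84) = -7354 J.
Work on gas = −W_by = 7354 J.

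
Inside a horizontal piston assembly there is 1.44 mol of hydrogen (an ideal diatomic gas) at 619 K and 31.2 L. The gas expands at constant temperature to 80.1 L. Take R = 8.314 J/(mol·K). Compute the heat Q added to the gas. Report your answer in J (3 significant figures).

Q ≈ 6990 J

Isothermal ⇒ ΔU = 0, so Q = W = nRT ln(V₂/V₁).
Q = (1.44)(8.314)(619) ln(80.1/31.2) = 7411 × 0.9429 = 6987 J.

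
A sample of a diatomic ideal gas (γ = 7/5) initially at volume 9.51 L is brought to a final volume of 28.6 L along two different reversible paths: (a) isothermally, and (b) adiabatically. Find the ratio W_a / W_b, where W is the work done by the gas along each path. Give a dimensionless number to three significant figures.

W_a / W_b ≈ 1.24

Path (a) isothermal: W = P₁V₁ ln(V₂/V₁) → W_a/(P₁V₁) = 1.101.
Path (b) adiabatic: W = P₁V₁(1 − (V₁/V₂)^(γ−1))/(γ−1) → W_b/(P₁V₁) = 0.8906.
W_a / W_b = 1.101 / 0.8906 = 1.236.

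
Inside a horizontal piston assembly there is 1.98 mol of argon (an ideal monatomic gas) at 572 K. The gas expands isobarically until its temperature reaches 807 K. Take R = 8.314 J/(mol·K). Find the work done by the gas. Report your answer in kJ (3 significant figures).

W ≈ 3.87 kJ

Isobaric: W = P ΔV = nR ΔT.
W = (1.98)(8.314)(807 − 572) = 3869 J.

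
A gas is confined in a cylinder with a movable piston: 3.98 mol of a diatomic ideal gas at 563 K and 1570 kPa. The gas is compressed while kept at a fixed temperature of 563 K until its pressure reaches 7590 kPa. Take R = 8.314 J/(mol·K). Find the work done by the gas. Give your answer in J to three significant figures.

Isothermal process: W = nRT ln(V₂/V₁) = nRT ln(P₁/P₂).
W = (3.98)(8.314)(563) × ln(1570/7590)
  = 18630 × ln(0.2069) = 18630 × -1.576
W_by_gas = -29356 J.

W ≈ -29400 J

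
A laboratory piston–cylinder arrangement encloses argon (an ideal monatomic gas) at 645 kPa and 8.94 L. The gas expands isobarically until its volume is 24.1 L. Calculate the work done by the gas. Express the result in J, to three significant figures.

Isobaric: W = P ΔV.
W = (645 kPa)(24.1 − 8.94 L) = (645)(15.16) = 9778 J.

W ≈ 9780 J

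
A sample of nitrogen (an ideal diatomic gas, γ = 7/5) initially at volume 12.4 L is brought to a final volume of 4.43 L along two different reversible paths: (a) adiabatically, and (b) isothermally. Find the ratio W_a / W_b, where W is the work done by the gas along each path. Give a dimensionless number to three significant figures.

Path (a) adiabatic: W = P₁V₁(1 − (V₁/V₂)^(γ−1))/(γ−1) → W_a/(P₁V₁) = -1.274.
Path (b) isothermal: W = P₁V₁ ln(V₂/V₁) → W_b/(P₁V₁) = -1.029.
W_a / W_b = -1.274 / -1.029 = 1.237.

W_a / W_b ≈ 1.24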